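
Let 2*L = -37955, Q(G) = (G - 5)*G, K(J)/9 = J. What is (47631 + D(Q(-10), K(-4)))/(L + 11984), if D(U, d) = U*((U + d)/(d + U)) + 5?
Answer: -95572/13987 ≈ -6.8329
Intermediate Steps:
K(J) = 9*J
Q(G) = G*(-5 + G) (Q(G) = (-5 + G)*G = G*(-5 + G))
L = -37955/2 (L = (½)*(-37955) = -37955/2 ≈ -18978.)
D(U, d) = 5 + U (D(U, d) = U*((U + d)/(U + d)) + 5 = U*1 + 5 = U + 5 = 5 + U)
(47631 + D(Q(-10), K(-4)))/(L + 11984) = (47631 + (5 - 10*(-5 - 10)))/(-37955/2 + 11984) = (47631 + (5 - 10*(-15)))/(-13987/2) = (47631 + (5 + 150))*(-2/13987) = (47631 + 155)*(-2/13987) = 47786*(-2/13987) = -95572/13987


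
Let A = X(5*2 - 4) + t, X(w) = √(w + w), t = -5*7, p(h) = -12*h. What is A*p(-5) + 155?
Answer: -1945 + 120*√3 ≈ -1737.2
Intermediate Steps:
t = -35
X(w) = √2*√w (X(w) = √(2*w) = √2*√w)
A = -35 + 2*√3 (A = √2*√(5*2 - 4) - 35 = √2*√(10 - 4) - 35 = √2*√6 - 35 = 2*√3 - 35 = -35 + 2*√3 ≈ -31.536)
A*p(-5) + 155 = (-35 + 2*√3)*(-12*(-5)) + 155 = (-35 + 2*√3)*60 + 155 = (-2100 + 120*√3) + 155 = -1945 + 120*√3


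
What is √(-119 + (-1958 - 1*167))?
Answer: 2*I*√561 ≈ 47.371*I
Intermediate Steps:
√(-119 + (-1958 - 1*167)) = √(-119 + (-1958 - 167)) = √(-119 - 2125) = √(-2244) = 2*I*√561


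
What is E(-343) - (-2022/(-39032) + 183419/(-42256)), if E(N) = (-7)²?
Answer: 10986405273/206167024 ≈ 53.289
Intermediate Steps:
E(N) = 49
E(-343) - (-2022/(-39032) + 183419/(-42256)) = 49 - (-2022/(-39032) + 183419/(-42256)) = 49 - (-2022*(-1/39032) + 183419*(-1/42256)) = 49 - (1011/19516 - 183419/42256) = 49 - 1*(-884221097/206167024) = 49 + 884221097/206167024 = 10986405273/206167024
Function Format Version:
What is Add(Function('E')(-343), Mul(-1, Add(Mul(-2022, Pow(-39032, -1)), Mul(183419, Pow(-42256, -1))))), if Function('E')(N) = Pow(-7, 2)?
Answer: Rational(10986405273, 206167024) ≈ 53.289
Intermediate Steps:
Function('E')(N) = 49
Add(Function('E')(-343), Mul(-1, Add(Mul(-2022, Pow(-39032, -1)), Mul(183419, Pow(-42256, -1))))) = Add(49, Mul(-1, Add(Mul(-2022, Pow(-39032, -1)), Mul(183419, Pow(-42256, -1))))) = Add(49, Mul(-1, Add(Mul(-2022, Rational(-1, 39032)), Mul(183419, Rational(-1, 42256))))) = Add(49, Mul(-1, Add(Rational(1011, 19516), Rational(-183419, 42256)))) = Add(49, Mul(-1, Rational(-884221097, 206167024))) = Add(49, Rational(884221097, 206167024)) = Rational(10986405273, 206167024)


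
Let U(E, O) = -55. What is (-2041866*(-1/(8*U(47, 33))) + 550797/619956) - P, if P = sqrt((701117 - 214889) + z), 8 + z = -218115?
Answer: -26367181817/5682930 - 43*sqrt(145) ≈ -5157.5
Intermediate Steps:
z = -218123 (z = -8 - 218115 = -218123)
P = 43*sqrt(145) (P = sqrt((701117 - 214889) - 218123) = sqrt(486228 - 218123) = sqrt(268105) = 43*sqrt(145) ≈ 517.79)
(-2041866*(-1/(8*U(47, 33))) + 550797/619956) - P = (-2041866/((-8*(-55))) + 550797/619956) - 43*sqrt(145) = (-2041866/440 + 550797*(1/619956)) - 43*sqrt(145) = (-2041866*1/440 + 183599/206652) - 43*sqrt(145) = (-1020933/220 + 183599/206652) - 43*sqrt(145) = -26367181817/5682930 - 43*sqrt(145)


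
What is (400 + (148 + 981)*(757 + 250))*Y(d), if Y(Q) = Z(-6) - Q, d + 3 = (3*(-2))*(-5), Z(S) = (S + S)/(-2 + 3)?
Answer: -44354817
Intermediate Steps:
Z(S) = 2*S (Z(S) = (2*S)/1 = (2*S)*1 = 2*S)
d = 27 (d = -3 + (3*(-2))*(-5) = -3 - 6*(-5) = -3 + 30 = 27)
Y(Q) = -12 - Q (Y(Q) = 2*(-6) - Q = -12 - Q)
(400 + (148 + 981)*(757 + 250))*Y(d) = (400 + (148 + 981)*(757 + 250))*(-12 - 1*27) = (400 + 1129*1007)*(-12 - 27) = (400 + 1136903)*(-39) = 1137303*(-39) = -44354817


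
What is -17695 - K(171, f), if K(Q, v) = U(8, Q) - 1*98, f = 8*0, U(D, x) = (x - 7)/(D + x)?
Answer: -3150027/179 ≈ -17598.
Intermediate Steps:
U(D, x) = (-7 + x)/(D + x)
f = 0
K(Q, v) = -98 + (-7 + Q)/(8 + Q) (K(Q, v) = (-7 + Q)/(8 + Q) - 1*98 = (-7 + Q)/(8 + Q) - 98 = -98 + (-7 + Q)/(8 + Q))
-17695 - K(171, f) = -17695 - (-791 - 97*171)/(8 + 171) = -17695 - (-791 - 16587)/179 = -17695 - (-17378)/179 = -17695 - 1*(-17378/179) = -17695 + 17378/179 = -3150027/179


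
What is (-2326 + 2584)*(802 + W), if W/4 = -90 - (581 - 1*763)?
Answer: 301860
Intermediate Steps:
W = 368 (W = 4*(-90 - (581 - 1*763)) = 4*(-90 - (581 - 763)) = 4*(-90 - 1*(-182)) = 4*(-90 + 182) = 4*92 = 368)
(-2326 + 2584)*(802 + W) = (-2326 + 2584)*(802 + 368) = 258*1170 = 301860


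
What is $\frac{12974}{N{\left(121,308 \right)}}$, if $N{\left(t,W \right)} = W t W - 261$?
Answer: $\frac{12974}{11478283} \approx 0.0011303$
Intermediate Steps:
$N{\left(t,W \right)} = -261 + t W^{2}$ ($N{\left(t,W \right)} = t W^{2} - 261 = -261 + t W^{2}$)
$\frac{12974}{N{\left(121,308 \right)}} = \frac{12974}{-261 + 121 \cdot 308^{2}} = \frac{12974}{-261 + 121 \cdot 94864} = \frac{12974}{-261 + 11478544} = \frac{12974}{11478283}$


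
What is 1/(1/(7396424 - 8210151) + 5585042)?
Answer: 813727/4544699471533 ≈ 1.7905e-7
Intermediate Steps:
1/(1/(7396424 - 8210151) + 5585042) = 1/(1/(-813727) + 5585042) = 1/(-1/813727 + 5585042) = 1/(4544699471533/813727) = 813727/4544699471533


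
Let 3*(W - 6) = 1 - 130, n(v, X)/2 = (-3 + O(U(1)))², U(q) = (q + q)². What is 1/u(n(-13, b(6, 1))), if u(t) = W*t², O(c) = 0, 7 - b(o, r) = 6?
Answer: -1/11988 ≈ -8.3417e-5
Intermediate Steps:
b(o, r) = 1 (b(o, r) = 7 - 1*6 = 7 - 6 = 1)
U(q) = 4*q² (U(q) = (2*q)² = 4*q²)
n(v, X) = 18 (n(v, X) = 2*(-3 + 0)² = 2*(-3)² = 2*9 = 18)
W = -37 (W = 6 + (1 - 130)/3 = 6 + (⅓)*(-129) = 6 - 43 = -37)
u(t) = -37*t²
1/u(n(-13, b(6, 1))) = 1/(-37*18²) = 1/(-37*324) = 1/(-11988) = -1/11988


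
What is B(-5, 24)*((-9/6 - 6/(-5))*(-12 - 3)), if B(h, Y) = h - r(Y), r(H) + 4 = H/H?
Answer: -9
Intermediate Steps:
r(H) = -3 (r(H) = -4 + H/H = -4 + 1 = -3)
B(h, Y) = 3 + h (B(h, Y) = h - 1*(-3) = h + 3 = 3 + h)
B(-5, 24)*((-9/6 - 6/(-5))*(-12 - 3)) = (3 - 5)*((-9/6 - 6/(-5))*(-12 - 3)) = -2*(-9*⅙ - 6*(-⅕))*(-15) = -2*(-3/2 + 6/5)*(-15) = -(-3)*(-15)/5 = -2*9/2 = -9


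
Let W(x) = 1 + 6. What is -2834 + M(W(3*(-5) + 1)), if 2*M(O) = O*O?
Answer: -5619/2 ≈ -2809.5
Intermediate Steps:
W(x) = 7
M(O) = O²/2 (M(O) = (O*O)/2 = O²/2)
-2834 + M(W(3*(-5) + 1)) = -2834 + (½)*7² = -2834 + (½)*49 = -2834 + 49/2 = -5619/2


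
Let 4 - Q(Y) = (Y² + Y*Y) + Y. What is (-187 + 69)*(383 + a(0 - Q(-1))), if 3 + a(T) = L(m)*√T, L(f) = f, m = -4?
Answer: -44840 + 472*I*√3 ≈ -44840.0 + 817.53*I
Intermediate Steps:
Q(Y) = 4 - Y - 2*Y² (Q(Y) = 4 - ((Y² + Y*Y) + Y) = 4 - ((Y² + Y²) + Y) = 4 - (2*Y² + Y) = 4 - (Y + 2*Y²) = 4 + (-Y - 2*Y²) = 4 - Y - 2*Y²)
a(T) = -3 - 4*√T
(-187 + 69)*(383 + a(0 - Q(-1))) = (-187 + 69)*(383 + (-3 - 4*√(0 - (4 - 1*(-1) - 2*(-1)²)))) = -118*(383 + (-3 - 4*√(0 - (4 + 1 - 2*1)))) = -118*(383 + (-3 - 4*√(0 - (4 + 1 - 2)))) = -118*(383 + (-3 - 4*√(0 - 1*3))) = -118*(383 + (-3 - 4*√(0 - 3))) = -118*(383 + (-3 - 4*I*√3)) = -118*(380 - 4*I*√3) = -44840 + 472*I*√3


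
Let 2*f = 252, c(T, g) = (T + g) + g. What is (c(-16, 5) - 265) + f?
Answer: -145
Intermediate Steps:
c(T, g) = T + 2*g
f = 126 (f = (½)*252 = 126)
(c(-16, 5) - 265) + f = ((-16 + 2*5) - 265) + 126 = ((-16 + 10) - 265) + 126 = (-6 - 265) + 126 = -271 + 126 = -145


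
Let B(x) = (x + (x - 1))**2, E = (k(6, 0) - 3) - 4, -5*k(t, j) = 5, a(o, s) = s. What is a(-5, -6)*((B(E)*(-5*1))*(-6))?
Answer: -52020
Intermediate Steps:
k(t, j) = -1 (k(t, j) = -1/5*5 = -1)
E = -8 (E = (-1 - 3) - 4 = -4 - 4 = -8)
B(x) = (-1 + 2*x)**2 (B(x) = (x + (-1 + x))**2 = (-1 + 2*x)**2)
a(-5, -6)*((B(E)*(-5*1))*(-6)) = -6*(-1 + 2*(-8))**2*(-5*1)*(-6) = -6*(-1 - 16)**2*(-5)*(-6) = -6*(-17)**2*(-5)*(-6) = -6*289*(-5)*(-6) = -(-8670)*(-6) = -6*8670 = -52020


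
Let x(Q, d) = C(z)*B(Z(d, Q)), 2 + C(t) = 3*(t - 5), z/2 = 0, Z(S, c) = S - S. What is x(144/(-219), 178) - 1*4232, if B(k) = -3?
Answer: -4181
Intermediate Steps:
Z(S, c) = 0
z = 0 (z = 2*0 = 0)
C(t) = -17 + 3*t (C(t) = -2 + 3*(t - 5) = -2 + 3*(-5 + t) = -2 + (-15 + 3*t) = -17 + 3*t)
x(Q, d) = 51 (x(Q, d) = (-17 + 3*0)*(-3) = (-17 + 0)*(-3) = -17*(-3) = 51)
x(144/(-219), 178) - 1*4232 = 51 - 1*4232 = 51 - 4232 = -4181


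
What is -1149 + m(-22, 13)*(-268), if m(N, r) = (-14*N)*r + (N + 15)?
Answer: -1072345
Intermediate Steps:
m(N, r) = 15 + N - 14*N*r (m(N, r) = -14*N*r + (15 + N) = 15 + N - 14*N*r)
-1149 + m(-22, 13)*(-268) = -1149 + (15 - 22 - 14*(-22)*13)*(-268) = -1149 + (15 - 22 + 4004)*(-268) = -1149 + 3997*(-268) = -1149 - 1071196 = -1072345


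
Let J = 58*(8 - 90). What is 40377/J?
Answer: -40377/4756 ≈ -8.4897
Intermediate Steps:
J = -4756 (J = 58*(-82) = -4756)
40377/J = 40377/(-4756) = 40377*(-1/4756) = -40377/4756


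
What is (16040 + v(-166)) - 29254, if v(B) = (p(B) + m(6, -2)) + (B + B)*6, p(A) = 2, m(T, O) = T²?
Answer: -15168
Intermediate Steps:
v(B) = 38 + 12*B (v(B) = (2 + 6²) + (B + B)*6 = (2 + 36) + (2*B)*6 = 38 + 12*B)
(16040 + v(-166)) - 29254 = (16040 + (38 + 12*(-166))) - 29254 = (16040 + (38 - 1992)) - 29254 = (16040 - 1954) - 29254 = 14086 - 29254 = -15168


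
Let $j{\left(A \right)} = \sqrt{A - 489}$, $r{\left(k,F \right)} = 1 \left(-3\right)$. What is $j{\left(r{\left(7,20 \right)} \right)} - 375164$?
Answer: $-375164 + 2 i \sqrt{123} \approx -3.7516 \cdot 10^{5} + 22.181 i$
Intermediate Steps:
$r{\left(k,F \right)} = -3$
$j{\left(A \right)} = \sqrt{-489 + A}$
$j{\left(r{\left(7,20 \right)} \right)} - 375164 = \sqrt{-489 - 3} - 375164 = \sqrt{-492} - 375164 = 2 i \sqrt{123} - 375164 = -375164 + 2 i \sqrt{123}$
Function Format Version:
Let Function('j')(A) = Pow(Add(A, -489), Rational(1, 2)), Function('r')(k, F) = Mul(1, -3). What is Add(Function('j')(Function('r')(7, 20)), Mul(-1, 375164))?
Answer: Add(-375164, Mul(2, I, Pow(123, Rational(1, 2)))) ≈ Add(-3.7516e+5, Mul(22.181, I))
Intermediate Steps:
Function('r')(k, F) = -3
Function('j')(A) = Pow(Add(-489, A), Rational(1, 2))
Add(Function('j')(Function('r')(7, 20)), Mul(-1, 375164)) = Add(Pow(Add(-489, -3), Rational(1, 2)), Mul(-1, 375164)) = Add(Pow(-492, Rational(1, 2)), -375164) = Add(Mul(2, I, Pow(123, Rational(1, 2))), -375164) = Add(-375164, Mul(2, I, Pow(123, Rational(1, 2))))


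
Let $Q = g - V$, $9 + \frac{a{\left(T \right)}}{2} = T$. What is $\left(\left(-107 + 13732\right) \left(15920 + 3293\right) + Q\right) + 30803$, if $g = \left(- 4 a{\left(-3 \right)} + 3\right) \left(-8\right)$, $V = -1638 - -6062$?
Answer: $261802712$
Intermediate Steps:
$a{\left(T \right)} = -18 + 2 T$
$V = 4424$ ($V = -1638 + 6062 = 4424$)
$g = -792$ ($g = \left(- 4 \left(-18 + 2 \left(-3\right)\right) + 3\right) \left(-8\right) = \left(- 4 \left(-18 - 6\right) + 3\right) \left(-8\right) = \left(\left(-4\right) \left(-24\right) + 3\right) \left(-8\right) = \left(96 + 3\right) \left(-8\right) = 99 \left(-8\right) = -792$)
$Q = -5216$ ($Q = -792 - 4424 = -5216$)
$\left(\left(-107 + 13732\right) \left(15920 + 3293\right) + Q\right) + 30803 = \left(\left(-107 + 13732\right) \left(15920 + 3293\right) - 5216\right) + 30803 = \left(13625 \cdot 19213 - 5216\right) + 30803 = \left(261777125 - 5216\right) + 30803 = 261771909 + 30803 = 261802712$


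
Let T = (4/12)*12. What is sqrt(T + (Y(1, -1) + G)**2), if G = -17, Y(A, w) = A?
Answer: 2*sqrt(65) ≈ 16.125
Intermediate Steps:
T = 4 (T = (4*(1/12))*12 = (1/3)*12 = 4)
sqrt(T + (Y(1, -1) + G)**2) = sqrt(4 + (1 - 17)**2) = sqrt(4 + (-16)**2) = sqrt(4 + 256) = sqrt(260) = 2*sqrt(65)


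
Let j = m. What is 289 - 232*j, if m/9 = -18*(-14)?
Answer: -525887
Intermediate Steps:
m = 2268 (m = 9*(-18*(-14)) = 9*252 = 2268)
j = 2268
289 - 232*j = 289 - 232*2268 = 289 - 526176 = -525887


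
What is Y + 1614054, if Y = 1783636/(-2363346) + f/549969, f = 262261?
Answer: 349648970472528803/216627839379 ≈ 1.6141e+6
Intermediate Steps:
Y = -60188503663/216627839379 (Y = 1783636/(-2363346) + 262261/549969 = 1783636*(-1/2363346) + 262261*(1/549969) = -891818/1181673 + 262261/549969 = -60188503663/216627839379 ≈ -0.27784)
Y + 1614054 = -60188503663/216627839379 + 1614054 = 349648970472528803/216627839379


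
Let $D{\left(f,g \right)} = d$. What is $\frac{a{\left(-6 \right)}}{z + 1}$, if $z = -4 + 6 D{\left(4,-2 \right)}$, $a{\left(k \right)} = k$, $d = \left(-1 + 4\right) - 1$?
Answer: $- \frac{2}{3} \approx -0.66667$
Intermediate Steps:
$d = 2$ ($d = 3 - 1 = 2$)
$D{\left(f,g \right)} = 2$
$z = 8$ ($z = -4 + 6 \cdot 2 = -4 + 12 = 8$)
$\frac{a{\left(-6 \right)}}{z + 1} = \frac{1}{8 + 1} \left(-6\right) = \frac{1}{9} \left(-6\right) = - \frac{2}{3}$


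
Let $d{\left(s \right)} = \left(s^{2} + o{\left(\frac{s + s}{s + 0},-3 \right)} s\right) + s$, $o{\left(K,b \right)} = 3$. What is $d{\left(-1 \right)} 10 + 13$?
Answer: $-17$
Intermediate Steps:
$d{\left(s \right)} = s^{2} + 4 s$ ($d{\left(s \right)} = \left(s^{2} + 3 s\right) + s = s^{2} + 4 s$)
$d{\left(-1 \right)} 10 + 13 = - (4 - 1) 10 + 13 = \left(-1\right) 3 \cdot 10 + 13 = \left(-3\right) 10 + 13 = -30 + 13 = -17$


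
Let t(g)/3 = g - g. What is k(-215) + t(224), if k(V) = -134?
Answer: -134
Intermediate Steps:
t(g) = 0 (t(g) = 3*(g - g) = 3*0 = 0)
k(-215) + t(224) = -134 + 0 = -134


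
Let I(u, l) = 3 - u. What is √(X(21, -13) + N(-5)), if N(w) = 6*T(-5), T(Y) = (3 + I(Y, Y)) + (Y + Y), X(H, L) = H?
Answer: 3*√3 ≈ 5.1962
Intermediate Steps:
T(Y) = 6 + Y (T(Y) = (3 + (3 - Y)) + (Y + Y) = (6 - Y) + 2*Y = 6 + Y)
N(w) = 6 (N(w) = 6*(6 - 5) = 6*1 = 6)
√(X(21, -13) + N(-5)) = √(21 + 6) = √27 = 3*√3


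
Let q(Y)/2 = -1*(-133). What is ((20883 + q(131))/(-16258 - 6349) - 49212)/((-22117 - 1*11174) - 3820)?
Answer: 1112556833/838968377 ≈ 1.3261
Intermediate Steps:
q(Y) = 266 (q(Y) = 2*(-1*(-133)) = 2*133 = 266)
((20883 + q(131))/(-16258 - 6349) - 49212)/((-22117 - 1*11174) - 3820) = ((20883 + 266)/(-16258 - 6349) - 49212)/((-22117 - 1*11174) - 3820) = (21149/(-22607) - 49212)/((-22117 - 11174) - 3820) = (21149*(-1/22607) - 49212)/(-33291 - 3820) = (-21149/22607 - 49212)/(-37111) = -1112556833/22607*(-1/37111) = 1112556833/838968377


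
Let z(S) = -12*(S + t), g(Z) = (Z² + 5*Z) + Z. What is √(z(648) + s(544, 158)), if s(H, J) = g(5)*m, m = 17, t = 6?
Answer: I*√6913 ≈ 83.144*I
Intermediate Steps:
g(Z) = Z² + 6*Z
s(H, J) = 935 (s(H, J) = (5*(6 + 5))*17 = (5*11)*17 = 55*17 = 935)
z(S) = -72 - 12*S (z(S) = -12*(S + 6) = -12*(6 + S) = -72 - 12*S)
√(z(648) + s(544, 158)) = √((-72 - 12*648) + 935) = √((-72 - 7776) + 935) = √(-7848 + 935) = √(-6913) = I*√6913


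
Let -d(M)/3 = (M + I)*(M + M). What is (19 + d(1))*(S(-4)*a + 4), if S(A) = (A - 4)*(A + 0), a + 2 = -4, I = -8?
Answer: -11468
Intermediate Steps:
a = -6 (a = -2 - 4 = -6)
S(A) = A*(-4 + A) (S(A) = (-4 + A)*A = A*(-4 + A))
d(M) = -6*M*(-8 + M) (d(M) = -3*(M - 8)*(M + M) = -3*(-8 + M)*2*M = -6*M*(-8 + M))
(19 + d(1))*(S(-4)*a + 4) = (19 + 6*1*(8 - 1*1))*(-4*(-4 - 4)*(-6) + 4) = (19 + 6*1*(8 - 1))*(-4*(-8)*(-6) + 4) = (19 + 6*1*7)*(32*(-6) + 4) = (19 + 42)*(-192 + 4) = 61*(-188) = -11468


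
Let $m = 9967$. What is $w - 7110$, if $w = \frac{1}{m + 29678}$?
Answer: $- \frac{281875949}{39645} \approx -7110.0$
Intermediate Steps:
$w = \frac{1}{39645}$ ($w = \frac{1}{9967 + 29678} = \frac{1}{39645} \approx 2.5224 \cdot 10^{-5}$)
$w - 7110 = \frac{1}{39645} - 7110 = - \frac{281875949}{39645}$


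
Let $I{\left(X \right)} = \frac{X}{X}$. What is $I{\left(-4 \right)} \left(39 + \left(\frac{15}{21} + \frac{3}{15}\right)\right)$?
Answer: $\frac{1397}{35} \approx 39.914$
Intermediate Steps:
$I{\left(X \right)} = 1$
$I{\left(-4 \right)} \left(39 + \left(\frac{15}{21} + \frac{3}{15}\right)\right) = 1 \left(39 + \left(\frac{15}{21} + \frac{3}{15}\right)\right) = 1 \left(39 + \left(15 \cdot \frac{1}{21} + 3 \cdot \frac{1}{15}\right)\right) = 1 \left(39 + \left(\frac{5}{7} + \frac{1}{5}\right)\right) = 1 \left(39 + \frac{32}{35}\right) = 1 \cdot \frac{1397}{35} = \frac{1397}{35}$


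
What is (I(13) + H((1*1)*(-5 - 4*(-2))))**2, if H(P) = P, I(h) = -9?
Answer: 36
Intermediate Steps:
(I(13) + H((1*1)*(-5 - 4*(-2))))**2 = (-9 + (1*1)*(-5 - 4*(-2)))**2 = (-9 + 1*(-5 + 8))**2 = (-9 + 1*3)**2 = (-9 + 3)**2 = (-6)**2 = 36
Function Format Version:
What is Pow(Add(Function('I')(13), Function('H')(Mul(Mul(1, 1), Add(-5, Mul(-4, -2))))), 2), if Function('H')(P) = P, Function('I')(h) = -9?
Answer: 36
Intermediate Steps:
Pow(Add(Function('I')(13), Function('H')(Mul(Mul(1, 1), Add(-5, Mul(-4, -2))))), 2) = Pow(Add(-9, Mul(Mul(1, 1), Add(-5, Mul(-4, -2)))), 2) = Pow(Add(-9, Mul(1, Add(-5, 8))), 2) = Pow(Add(-9, Mul(1, 3)), 2) = Pow(Add(-9, 3), 2) = Pow(-6, 2) = 36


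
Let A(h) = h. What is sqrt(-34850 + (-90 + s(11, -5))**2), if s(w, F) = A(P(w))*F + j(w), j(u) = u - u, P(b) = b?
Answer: 5*I*sqrt(553) ≈ 117.58*I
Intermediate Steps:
j(u) = 0
s(w, F) = F*w (s(w, F) = w*F + 0 = F*w + 0 = F*w)
sqrt(-34850 + (-90 + s(11, -5))**2) = sqrt(-34850 + (-90 - 5*11)**2) = sqrt(-34850 + (-90 - 55)**2) = sqrt(-34850 + (-145)**2) = sqrt(-34850 + 21025) = sqrt(-13825) = 5*I*sqrt(553)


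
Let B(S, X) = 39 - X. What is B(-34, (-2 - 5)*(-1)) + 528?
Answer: 560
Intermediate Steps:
B(-34, (-2 - 5)*(-1)) + 528 = (39 - (-2 - 5)*(-1)) + 528 = (39 - (-7)*(-1)) + 528 = (39 - 1*7) + 528 = (39 - 7) + 528 = 32 + 528 = 560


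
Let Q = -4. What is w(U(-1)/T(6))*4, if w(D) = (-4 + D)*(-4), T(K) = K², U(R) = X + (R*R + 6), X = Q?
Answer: 188/3 ≈ 62.667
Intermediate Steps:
X = -4
U(R) = 2 + R² (U(R) = -4 + (R*R + 6) = -4 + (R² + 6) = -4 + (6 + R²) = 2 + R²)
w(D) = 16 - 4*D
w(U(-1)/T(6))*4 = (16 - 4*(2 + (-1)²)/(6²))*4 = (16 - 4*(2 + 1)/36)*4 = (16 - 12/36)*4 = (16 - 4*1/12)*4 = (16 - ⅓)*4 = (47/3)*4 = 188/3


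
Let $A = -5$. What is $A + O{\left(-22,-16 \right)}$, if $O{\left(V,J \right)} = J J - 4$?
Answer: $247$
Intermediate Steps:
$O{\left(V,J \right)} = -4 + J^{2}$ ($O{\left(V,J \right)} = J^{2} - 4 = -4 + J^{2}$)
$A + O{\left(-22,-16 \right)} = -5 - \left(4 - \left(-16\right)^{2}\right) = -5 + \left(-4 + 256\right) = -5 + 252 = 247$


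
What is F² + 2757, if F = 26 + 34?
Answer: 6357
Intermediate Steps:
F = 60
F² + 2757 = 60² + 2757 = 3600 + 2757 = 6357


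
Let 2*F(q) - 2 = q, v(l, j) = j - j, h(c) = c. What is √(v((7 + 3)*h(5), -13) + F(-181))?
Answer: I*√358/2 ≈ 9.4604*I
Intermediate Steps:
v(l, j) = 0
F(q) = 1 + q/2
√(v((7 + 3)*h(5), -13) + F(-181)) = √(0 + (1 + (½)*(-181))) = √(0 + (1 - 181/2)) = √(0 - 179/2) = √(-179/2) = I*√358/2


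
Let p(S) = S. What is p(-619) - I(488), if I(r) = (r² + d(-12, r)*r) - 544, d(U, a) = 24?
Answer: -249931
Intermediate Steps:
I(r) = -544 + r² + 24*r (I(r) = (r² + 24*r) - 544 = -544 + r² + 24*r)
p(-619) - I(488) = -619 - (-544 + 488² + 24*488) = -619 - (-544 + 238144 + 11712) = -619 - 1*249312 = -619 - 249312 = -249931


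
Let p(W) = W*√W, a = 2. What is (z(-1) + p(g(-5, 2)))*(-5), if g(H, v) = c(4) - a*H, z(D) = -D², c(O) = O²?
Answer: 5 - 130*√26 ≈ -657.87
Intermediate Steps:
g(H, v) = 16 - 2*H (g(H, v) = 4² - 2*H = 16 - 2*H)
p(W) = W^(3/2)
(z(-1) + p(g(-5, 2)))*(-5) = (-1*(-1)² + (16 - 2*(-5))^(3/2))*(-5) = (-1*1 + (16 + 10)^(3/2))*(-5) = (-1 + 26^(3/2))*(-5) = (-1 + 26*√26)*(-5) = 5 - 130*√26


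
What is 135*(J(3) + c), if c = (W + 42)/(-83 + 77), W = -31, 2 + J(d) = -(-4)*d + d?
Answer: 3015/2 ≈ 1507.5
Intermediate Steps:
J(d) = -2 + 5*d (J(d) = -2 + (-(-4)*d + d) = -2 + (4*d + d) = -2 + 5*d)
c = -11/6 (c = (-31 + 42)/(-83 + 77) = 11/(-6) = 11*(-⅙) = -11/6 ≈ -1.8333)
135*(J(3) + c) = 135*((-2 + 5*3) - 11/6) = 135*((-2 + 15) - 11/6) = 135*(13 - 11/6) = 135*(67/6) = 3015/2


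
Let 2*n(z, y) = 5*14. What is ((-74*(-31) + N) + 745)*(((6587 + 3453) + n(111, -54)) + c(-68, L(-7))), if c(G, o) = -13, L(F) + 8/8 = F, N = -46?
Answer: 30115566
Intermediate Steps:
n(z, y) = 35 (n(z, y) = (5*14)/2 = (½)*70 = 35)
L(F) = -1 + F
((-74*(-31) + N) + 745)*(((6587 + 3453) + n(111, -54)) + c(-68, L(-7))) = ((-74*(-31) - 46) + 745)*(((6587 + 3453) + 35) - 13) = ((2294 - 46) + 745)*((10040 + 35) - 13) = (2248 + 745)*(10075 - 13) = 2993*10062 = 30115566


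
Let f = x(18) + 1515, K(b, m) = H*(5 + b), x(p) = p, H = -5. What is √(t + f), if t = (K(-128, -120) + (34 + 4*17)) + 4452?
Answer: √6702 ≈ 81.866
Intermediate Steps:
K(b, m) = -25 - 5*b (K(b, m) = -5*(5 + b) = -25 - 5*b)
f = 1533 (f = 18 + 1515 = 1533)
t = 5169 (t = ((-25 - 5*(-128)) + (34 + 4*17)) + 4452 = ((-25 + 640) + (34 + 68)) + 4452 = (615 + 102) + 4452 = 717 + 4452 = 5169)
√(t + f) = √(5169 + 1533) = √6702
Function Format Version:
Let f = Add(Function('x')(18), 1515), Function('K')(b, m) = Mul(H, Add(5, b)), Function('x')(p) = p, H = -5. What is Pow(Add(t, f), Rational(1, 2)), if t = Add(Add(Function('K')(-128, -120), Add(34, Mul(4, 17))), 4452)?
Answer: Pow(6702, Rational(1, 2)) ≈ 81.866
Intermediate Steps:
Function('K')(b, m) = Add(-25, Mul(-5, b)) (Function('K')(b, m) = Mul(-5, Add(5, b)) = Add(-25, Mul(-5, b)))
f = 1533 (f = Add(18, 1515) = 1533)
t = 5169 (t = Add(Add(Add(-25, Mul(-5, -128)), Add(34, Mul(4, 17))), 4452) = Add(Add(Add(-25, 640), Add(34, 68)), 4452) = Add(Add(615, 102), 4452) = Add(717, 4452) = 5169)
Pow(Add(t, f), Rational(1, 2)) = Pow(Add(5169, 1533), Rational(1, 2)) = Pow(6702, Rational(1, 2))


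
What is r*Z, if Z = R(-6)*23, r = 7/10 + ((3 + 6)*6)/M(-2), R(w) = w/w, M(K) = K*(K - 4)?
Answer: 598/5 ≈ 119.60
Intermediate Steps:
M(K) = K*(-4 + K)
R(w) = 1
r = 26/5 (r = 7/10 + ((3 + 6)*6)/((-2*(-4 - 2))) = 7*(1/10) + (9*6)/((-2*(-6))) = 7/10 + 54/12 = 7/10 + 54*(1/12) = 7/10 + 9/2 = 26/5 ≈ 5.2000)
Z = 23 (Z = 1*23 = 23)
r*Z = (26/5)*23 = 598/5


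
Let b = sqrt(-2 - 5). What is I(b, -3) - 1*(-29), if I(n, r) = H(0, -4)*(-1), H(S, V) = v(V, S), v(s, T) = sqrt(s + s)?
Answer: 29 - 2*I*sqrt(2) ≈ 29.0 - 2.8284*I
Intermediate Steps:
b = I*sqrt(7) (b = sqrt(-7) = I*sqrt(7) ≈ 2.6458*I)
v(s, T) = sqrt(2)*sqrt(s) (v(s, T) = sqrt(2*s) = sqrt(2)*sqrt(s))
H(S, V) = sqrt(2)*sqrt(V)
I(n, r) = -2*I*sqrt(2) (I(n, r) = (sqrt(2)*sqrt(-4))*(-1) = (sqrt(2)*(2*I))*(-1) = (2*I*sqrt(2))*(-1) = -2*I*sqrt(2))
I(b, -3) - 1*(-29) = -2*I*sqrt(2) - 1*(-29) = -2*I*sqrt(2) + 29 = 29 - 2*I*sqrt(2)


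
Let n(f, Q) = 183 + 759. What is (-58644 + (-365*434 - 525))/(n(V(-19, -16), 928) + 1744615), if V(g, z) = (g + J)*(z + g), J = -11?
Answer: -217579/1745557 ≈ -0.12465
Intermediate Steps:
V(g, z) = (-11 + g)*(g + z) (V(g, z) = (g - 11)*(z + g) = (-11 + g)*(g + z))
n(f, Q) = 942
(-58644 + (-365*434 - 525))/(n(V(-19, -16), 928) + 1744615) = (-58644 + (-365*434 - 525))/(942 + 1744615) = (-58644 + (-158410 - 525))/1745557 = (-58644 - 158935)*(1/1745557) = -217579*1/1745557 = -217579/1745557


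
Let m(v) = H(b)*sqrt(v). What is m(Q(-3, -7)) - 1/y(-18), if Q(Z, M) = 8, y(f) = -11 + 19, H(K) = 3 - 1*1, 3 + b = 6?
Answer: -1/8 + 4*sqrt(2) ≈ 5.5319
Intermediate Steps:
b = 3 (b = -3 + 6 = 3)
H(K) = 2 (H(K) = 3 - 1 = 2)
y(f) = 8
m(v) = 2*sqrt(v)
m(Q(-3, -7)) - 1/y(-18) = 2*sqrt(8) - 1/8 = 2*(2*sqrt(2)) - 1*1/8 = 4*sqrt(2) - 1/8 = -1/8 + 4*sqrt(2)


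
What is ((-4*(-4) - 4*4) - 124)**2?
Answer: 15376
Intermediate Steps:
((-4*(-4) - 4*4) - 124)**2 = ((16 - 16) - 124)**2 = (0 - 124)**2 = (-124)**2 = 15376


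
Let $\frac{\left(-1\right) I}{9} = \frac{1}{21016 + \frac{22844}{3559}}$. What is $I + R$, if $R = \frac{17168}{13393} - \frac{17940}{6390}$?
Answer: $- \frac{108573316273073}{71145409965564} \approx -1.5261$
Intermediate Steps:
$R = - \frac{4352230}{2852709}$ ($R = 17168 \cdot \frac{1}{13393} - \frac{598}{213} = \frac{17168}{13393} - \frac{598}{213} = - \frac{4352230}{2852709} \approx -1.5256$)
$I = - \frac{10677}{24939596}$ ($I = - \frac{9}{21016 + \frac{22844}{3559}} = - \frac{9}{\frac{74818788}{3559}} = \left(-9\right) \frac{3559}{74818788} = - \frac{10677}{24939596} \approx -0.00042811$)
$I + R = - \frac{10677}{24939596} - \frac{4352230}{2852709} = - \frac{108573316273073}{71145409965564}$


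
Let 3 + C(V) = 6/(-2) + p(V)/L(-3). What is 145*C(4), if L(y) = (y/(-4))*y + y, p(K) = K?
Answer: -20590/21 ≈ -980.48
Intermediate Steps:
L(y) = y - y²/4 (L(y) = (y*(-¼))*y + y = (-y/4)*y + y = -y²/4 + y = y - y²/4)
C(V) = -6 - 4*V/21 (C(V) = -3 + (6/(-2) + V/(((¼)*(-3)*(4 - 1*(-3))))) = -3 + (6*(-½) + V/(((¼)*(-3)*(4 + 3)))) = -3 + (-3 + V/(((¼)*(-3)*7))) = -3 + (-3 + V/(-21/4)) = -3 + (-3 + V*(-4/21)) = -3 + (-3 - 4*V/21) = -6 - 4*V/21)
145*C(4) = 145*(-6 - 4/21*4) = 145*(-6 - 16/21) = 145*(-142/21) = -20590/21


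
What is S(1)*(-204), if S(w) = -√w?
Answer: 204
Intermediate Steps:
S(1)*(-204) = -√1*(-204) = -1*1*(-204) = -1*(-204) = 204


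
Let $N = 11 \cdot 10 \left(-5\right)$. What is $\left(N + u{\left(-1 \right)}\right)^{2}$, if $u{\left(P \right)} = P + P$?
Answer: $304704$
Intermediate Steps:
$u{\left(P \right)} = 2 P$
$N = -550$ ($N = 110 \left(-5\right) = -550$)
$\left(N + u{\left(-1 \right)}\right)^{2} = \left(-550 + 2 \left(-1\right)\right)^{2} = \left(-550 - 2\right)^{2} = \left(-552\right)^{2} = 304704$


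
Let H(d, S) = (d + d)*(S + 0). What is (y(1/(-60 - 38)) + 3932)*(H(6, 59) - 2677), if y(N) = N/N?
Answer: -7744077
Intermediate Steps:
y(N) = 1
H(d, S) = 2*S*d (H(d, S) = (2*d)*S = 2*S*d)
(y(1/(-60 - 38)) + 3932)*(H(6, 59) - 2677) = (1 + 3932)*(2*59*6 - 2677) = 3933*(708 - 2677) = 3933*(-1969) = -7744077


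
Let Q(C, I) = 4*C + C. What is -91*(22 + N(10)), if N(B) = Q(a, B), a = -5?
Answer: 273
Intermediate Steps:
Q(C, I) = 5*C
N(B) = -25 (N(B) = 5*(-5) = -25)
-91*(22 + N(10)) = -91*(22 - 25) = -91*(-3) = 273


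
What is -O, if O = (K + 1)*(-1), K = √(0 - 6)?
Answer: 1 + I*√6 ≈ 1.0 + 2.4495*I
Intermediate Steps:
K = I*√6 (K = √(-6) = I*√6 ≈ 2.4495*I)
O = -1 - I*√6 (O = (I*√6 + 1)*(-1) = (1 + I*√6)*(-1) = -1 - I*√6 ≈ -1.0 - 2.4495*I)
-O = -(-1 - I*√6) = 1 + I*√6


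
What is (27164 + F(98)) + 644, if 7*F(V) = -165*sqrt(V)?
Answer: 27808 - 165*sqrt(2) ≈ 27575.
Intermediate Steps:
F(V) = -165*sqrt(V)/7 (F(V) = (-165*sqrt(V))/7 = -165*sqrt(V)/7)
(27164 + F(98)) + 644 = (27164 - 165*sqrt(2)) + 644 = 27808 - 165*sqrt(2)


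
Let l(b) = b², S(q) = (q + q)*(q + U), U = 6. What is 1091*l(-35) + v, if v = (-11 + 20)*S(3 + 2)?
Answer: 1337465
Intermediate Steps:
S(q) = 2*q*(6 + q) (S(q) = (q + q)*(q + 6) = (2*q)*(6 + q) = 2*q*(6 + q))
v = 990 (v = (-11 + 20)*(2*(3 + 2)*(6 + (3 + 2))) = 9*(2*5*(6 + 5)) = 9*(2*5*11) = 9*110 = 990)
1091*l(-35) + v = 1091*(-35)² + 990 = 1091*1225 + 990 = 1336475 + 990 = 1337465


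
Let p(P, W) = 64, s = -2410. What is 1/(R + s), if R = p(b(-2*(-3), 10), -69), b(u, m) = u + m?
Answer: -1/2346 ≈ -0.00042626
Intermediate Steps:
b(u, m) = m + u
R = 64
1/(R + s) = 1/(64 - 2410) = 1/(-2346) = -1/2346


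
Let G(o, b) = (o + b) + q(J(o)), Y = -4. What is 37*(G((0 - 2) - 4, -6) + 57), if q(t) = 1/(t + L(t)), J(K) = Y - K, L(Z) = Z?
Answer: 6697/4 ≈ 1674.3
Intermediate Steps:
J(K) = -4 - K
q(t) = 1/(2*t) (q(t) = 1/(t + t) = 1/(2*t))
G(o, b) = b + o + 1/(2*(-4 - o)) (G(o, b) = (o + b) + 1/(2*(-4 - o)) = (b + o) + 1/(2*(-4 - o)) = b + o + 1/(2*(-4 - o)))
37*(G((0 - 2) - 4, -6) + 57) = 37*((-1/2 + (4 + ((0 - 2) - 4))*(-6 + ((0 - 2) - 4)))/(4 + ((0 - 2) - 4)) + 57) = 37*((-1/2 + (4 + (-2 - 4))*(-6 + (-2 - 4)))/(4 + (-2 - 4)) + 57) = 37*((-1/2 + (4 - 6)*(-6 - 6))/(4 - 6) + 57) = 37*((-1/2 - 2*(-12))/(-2) + 57) = 37*(-(-1/2 + 24)/2 + 57) = 37*(-1/2*47/2 + 57) = 37*(-47/4 + 57) = 37*(181/4) = 6697/4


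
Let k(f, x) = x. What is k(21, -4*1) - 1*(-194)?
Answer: 190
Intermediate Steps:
k(21, -4*1) - 1*(-194) = -4*1 - 1*(-194) = -4 + 194 = 190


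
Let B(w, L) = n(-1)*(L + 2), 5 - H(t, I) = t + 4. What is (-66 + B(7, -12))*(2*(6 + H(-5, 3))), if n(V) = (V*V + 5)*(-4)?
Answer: 4176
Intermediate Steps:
n(V) = -20 - 4*V² (n(V) = (V² + 5)*(-4) = (5 + V²)*(-4) = -20 - 4*V²)
H(t, I) = 1 - t (H(t, I) = 5 - (t + 4) = 5 - (4 + t) = 5 + (-4 - t) = 1 - t)
B(w, L) = -48 - 24*L (B(w, L) = (-20 - 4*(-1)²)*(L + 2) = (-20 - 4*1)*(2 + L) = (-20 - 4)*(2 + L) = -24*(2 + L) = -48 - 24*L)
(-66 + B(7, -12))*(2*(6 + H(-5, 3))) = (-66 + (-48 - 24*(-12)))*(2*(6 + (1 - 1*(-5)))) = (-66 + (-48 + 288))*(2*(6 + (1 + 5))) = (-66 + 240)*(2*(6 + 6)) = 174*(2*12) = 174*24 = 4176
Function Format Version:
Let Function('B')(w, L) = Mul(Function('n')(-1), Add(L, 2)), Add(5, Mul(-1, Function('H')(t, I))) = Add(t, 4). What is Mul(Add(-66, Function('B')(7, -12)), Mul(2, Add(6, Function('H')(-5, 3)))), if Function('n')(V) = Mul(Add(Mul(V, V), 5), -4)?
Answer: 4176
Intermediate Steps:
Function('n')(V) = Add(-20, Mul(-4, Pow(V, 2))) (Function('n')(V) = Mul(Add(Pow(V, 2), 5), -4) = Mul(Add(5, Pow(V, 2)), -4) = Add(-20, Mul(-4, Pow(V, 2))))
Function('H')(t, I) = Add(1, Mul(-1, t)) (Function('H')(t, I) = Add(5, Mul(-1, Add(t, 4))) = Add(5, Mul(-1, Add(4, t))) = Add(5, Add(-4, Mul(-1, t))) = Add(1, Mul(-1, t)))
Function('B')(w, L) = Add(-48, Mul(-24, L)) (Function('B')(w, L) = Mul(Add(-20, Mul(-4, Pow(-1, 2))), Add(L, 2)) = Mul(Add(-20, Mul(-4, 1)), Add(2, L)) = Mul(Add(-20, -4), Add(2, L)) = Mul(-24, Add(2, L)) = Add(-48, Mul(-24, L)))
Mul(Add(-66, Function('B')(7, -12)), Mul(2, Add(6, Function('H')(-5, 3)))) = Mul(Add(-66, Add(-48, Mul(-24, -12))), Mul(2, Add(6, Add(1, Mul(-1, -5))))) = Mul(Add(-66, Add(-48, 288)), Mul(2, Add(6, Add(1, 5)))) = Mul(Add(-66, 240), Mul(2, Add(6, 6))) = Mul(174, Mul(2, 12)) = Mul(174, 24) = 4176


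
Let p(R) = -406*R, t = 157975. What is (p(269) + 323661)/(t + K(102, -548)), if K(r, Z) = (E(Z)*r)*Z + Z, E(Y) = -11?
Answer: 214447/772283 ≈ 0.27768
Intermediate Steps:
K(r, Z) = Z - 11*Z*r (K(r, Z) = (-11*r)*Z + Z = -11*Z*r + Z = Z - 11*Z*r)
(p(269) + 323661)/(t + K(102, -548)) = (-406*269 + 323661)/(157975 - 548*(1 - 11*102)) = (-109214 + 323661)/(157975 - 548*(1 - 1122)) = 214447/(157975 - 548*(-1121)) = 214447/(157975 + 614308) = 214447/772283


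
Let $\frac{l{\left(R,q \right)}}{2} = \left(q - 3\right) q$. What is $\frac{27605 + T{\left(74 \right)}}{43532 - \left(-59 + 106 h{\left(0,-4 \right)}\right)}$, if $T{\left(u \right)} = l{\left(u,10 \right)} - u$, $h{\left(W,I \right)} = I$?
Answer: $\frac{27671}{44015} \approx 0.62867$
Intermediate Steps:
$l{\left(R,q \right)} = 2 q \left(-3 + q\right)$ ($l{\left(R,q \right)} = 2 \left(q - 3\right) q = 2 \left(-3 + q\right) q = 2 q \left(-3 + q\right)$)
$T{\left(u \right)} = 140 - u$ ($T{\left(u \right)} = 2 \cdot 10 \left(-3 + 10\right) - u = 2 \cdot 10 \cdot 7 - u = 140 - u$)
$\frac{27605 + T{\left(74 \right)}}{43532 - \left(-59 + 106 h{\left(0,-4 \right)}\right)} = \frac{27605 + \left(140 - 74\right)}{43532 + \left(59 - -424\right)} = \frac{27605 + \left(140 - 74\right)}{43532 + \left(59 + 424\right)} = \frac{27605 + 66}{43532 + 483} = \frac{27671}{44015}$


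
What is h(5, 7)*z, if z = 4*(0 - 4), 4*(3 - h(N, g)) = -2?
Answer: -56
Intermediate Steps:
h(N, g) = 7/2 (h(N, g) = 3 - 1/4*(-2) = 3 + 1/2 = 7/2)
z = -16 (z = 4*(-4) = -16)
h(5, 7)*z = (7/2)*(-16) = -56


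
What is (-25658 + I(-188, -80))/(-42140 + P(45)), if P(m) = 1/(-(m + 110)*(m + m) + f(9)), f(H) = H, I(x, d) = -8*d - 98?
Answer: 350142156/587473741 ≈ 0.59601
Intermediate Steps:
I(x, d) = -98 - 8*d
P(m) = 1/(9 - 2*m*(110 + m)) (P(m) = 1/(-(m + 110)*(m + m) + 9) = 1/(-(110 + m)*2*m + 9) = 1/(-2*m*(110 + m) + 9) = 1/(9 - 2*m*(110 + m)))
(-25658 + I(-188, -80))/(-42140 + P(45)) = (-25658 + (-98 - 8*(-80)))/(-42140 - 1/(-9 + 2*45**2 + 220*45)) = (-25658 + (-98 + 640))/(-42140 - 1/(-9 + 2*2025 + 9900)) = (-25658 + 542)/(-42140 - 1/(-9 + 4050 + 9900)) = -25116/(-42140 - 1/13941) = -25116/(-587473741/13941) = -25116*(-13941/587473741) = 350142156/587473741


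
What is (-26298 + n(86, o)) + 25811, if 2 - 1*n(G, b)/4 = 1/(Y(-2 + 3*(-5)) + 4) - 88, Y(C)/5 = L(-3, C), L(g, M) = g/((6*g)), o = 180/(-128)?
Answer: -3707/29 ≈ -127.83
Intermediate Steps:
o = -45/32 (o = 180*(-1/128) = -45/32 ≈ -1.4063)
L(g, M) = ⅙ (L(g, M) = g*(1/(6*g)) = ⅙)
Y(C) = ⅚ (Y(C) = 5*(⅙) = ⅚)
n(G, b) = 10416/29 (n(G, b) = 8 - 4*(1/(⅚ + 4) - 88) = 8 - 4*(1/(29/6) - 88) = 8 - 4*(6/29 - 88) = 8 - 4*(-2546/29) = 8 + 10184/29 = 10416/29)
(-26298 + n(86, o)) + 25811 = (-26298 + 10416/29) + 25811 = -752226/29 + 25811 = -3707/29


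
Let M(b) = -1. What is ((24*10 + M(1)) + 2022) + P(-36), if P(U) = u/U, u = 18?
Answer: 4521/2 ≈ 2260.5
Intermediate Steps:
P(U) = 18/U
((24*10 + M(1)) + 2022) + P(-36) = ((24*10 - 1) + 2022) + 18/(-36) = ((240 - 1) + 2022) + 18*(-1/36) = (239 + 2022) - ½ = 2261 - ½ = 4521/2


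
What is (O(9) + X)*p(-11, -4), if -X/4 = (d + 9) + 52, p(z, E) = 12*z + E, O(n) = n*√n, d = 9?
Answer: 34408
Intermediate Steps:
O(n) = n^(3/2)
p(z, E) = E + 12*z
X = -280 (X = -4*((9 + 9) + 52) = -4*(18 + 52) = -4*70 = -280)
(O(9) + X)*p(-11, -4) = (9^(3/2) - 280)*(-4 + 12*(-11)) = (27 - 280)*(-4 - 132) = -253*(-136) = 34408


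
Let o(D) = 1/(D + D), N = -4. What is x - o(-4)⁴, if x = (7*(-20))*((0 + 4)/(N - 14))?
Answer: 1146871/36864 ≈ 31.111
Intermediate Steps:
o(D) = 1/(2*D)
x = 280/9 (x = (7*(-20))*((0 + 4)/(-4 - 14)) = -560/(-18) = -560*(-1)/18 = -140*(-2/9) = 280/9 ≈ 31.111)
x - o(-4)⁴ = 280/9 - ((½)/(-4))⁴ = 280/9 - ((½)*(-¼))⁴ = 280/9 - (-⅛)⁴ = 280/9 - 1*1/4096 = 280/9 - 1/4096 = 1146871/36864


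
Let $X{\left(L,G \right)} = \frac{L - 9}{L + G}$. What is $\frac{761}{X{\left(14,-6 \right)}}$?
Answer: $\frac{6088}{5} \approx 1217.6$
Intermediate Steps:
$X{\left(L,G \right)} = \frac{-9 + L}{G + L}$
$\frac{761}{X{\left(14,-6 \right)}} = \frac{761}{\frac{1}{-6 + 14} \left(-9 + 14\right)} = \frac{761}{\frac{1}{8} \cdot 5} = \frac{761}{\frac{5}{8}} = 761 \cdot \frac{8}{5} = \frac{6088}{5}$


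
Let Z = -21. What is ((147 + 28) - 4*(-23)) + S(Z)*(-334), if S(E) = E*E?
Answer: -147027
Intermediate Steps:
S(E) = E²
((147 + 28) - 4*(-23)) + S(Z)*(-334) = ((147 + 28) - 4*(-23)) + (-21)²*(-334) = (175 + 92) + 441*(-334) = 267 - 147294 = -147027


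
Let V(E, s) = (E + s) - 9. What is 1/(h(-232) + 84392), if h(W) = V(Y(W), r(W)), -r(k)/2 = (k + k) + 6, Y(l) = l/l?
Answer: 1/85300 ≈ 1.1723e-5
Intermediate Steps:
Y(l) = 1
r(k) = -12 - 4*k (r(k) = -2*((k + k) + 6) = -2*(2*k + 6) = -2*(6 + 2*k) = -12 - 4*k)
V(E, s) = -9 + E + s
h(W) = -20 - 4*W (h(W) = -9 + 1 + (-12 - 4*W) = -20 - 4*W)
1/(h(-232) + 84392) = 1/((-20 - 4*(-232)) + 84392) = 1/((-20 + 928) + 84392) = 1/(908 + 84392) = 1/85300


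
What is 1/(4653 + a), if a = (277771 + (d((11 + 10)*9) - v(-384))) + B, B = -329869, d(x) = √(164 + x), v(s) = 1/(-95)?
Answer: -428191030/20315515725251 - 9025*√353/20315515725251 ≈ -2.1085e-5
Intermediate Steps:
v(s) = -1/95
a = -4949309/95 + √353 (a = (277771 + (√(164 + (11 + 10)*9) - 1*(-1/95))) - 329869 = (277771 + (√(164 + 21*9) + 1/95)) - 329869 = (277771 + (√(164 + 189) + 1/95)) - 329869 = (277771 + (√353 + 1/95)) - 329869 = (277771 + (1/95 + √353)) - 329869 = (26388246/95 + √353) - 329869 = -4949309/95 + √353 ≈ -52079.)
1/(4653 + a) = 1/(4653 + (-4949309/95 + √353)) = 1/(-4507274/95 + √353)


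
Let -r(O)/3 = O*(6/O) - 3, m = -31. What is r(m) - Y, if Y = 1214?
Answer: -1223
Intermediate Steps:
r(O) = -9 (r(O) = -3*(O*(6/O) - 3) = -3*(6 - 3) = -3*3 = -9)
r(m) - Y = -9 - 1*1214 = -9 - 1214 = -1223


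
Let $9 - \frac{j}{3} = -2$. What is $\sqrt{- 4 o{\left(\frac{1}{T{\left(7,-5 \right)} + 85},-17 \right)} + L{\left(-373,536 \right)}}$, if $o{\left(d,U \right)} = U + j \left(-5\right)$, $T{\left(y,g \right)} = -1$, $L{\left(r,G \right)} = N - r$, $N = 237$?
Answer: $\sqrt{1338} \approx 36.579$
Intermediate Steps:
$j = 33$ ($j = 27 - -6 = 27 + 6 = 33$)
$L{\left(r,G \right)} = 237 - r$
$o{\left(d,U \right)} = -165 + U$ ($o{\left(d,U \right)} = U + 33 \left(-5\right) = U - 165 = -165 + U$)
$\sqrt{- 4 o{\left(\frac{1}{T{\left(7,-5 \right)} + 85},-17 \right)} + L{\left(-373,536 \right)}} = \sqrt{- 4 \left(-165 - 17\right) + \left(237 - -373\right)} = \sqrt{\left(-4\right) \left(-182\right) + \left(237 + 373\right)} = \sqrt{728 + 610} = \sqrt{1338}$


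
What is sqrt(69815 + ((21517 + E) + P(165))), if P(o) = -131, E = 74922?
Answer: sqrt(166123) ≈ 407.58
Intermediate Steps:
sqrt(69815 + ((21517 + E) + P(165))) = sqrt(69815 + ((21517 + 74922) - 131)) = sqrt(69815 + (96439 - 131)) = sqrt(69815 + 96308) = sqrt(166123)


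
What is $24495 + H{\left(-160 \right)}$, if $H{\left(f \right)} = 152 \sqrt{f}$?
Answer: $24495 + 608 i \sqrt{10} \approx 24495.0 + 1922.7 i$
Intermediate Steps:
$24495 + H{\left(-160 \right)} = 24495 + 152 \sqrt{-160} = 24495 + 152 \cdot 4 i \sqrt{10} = 24495 + 608 i \sqrt{10}$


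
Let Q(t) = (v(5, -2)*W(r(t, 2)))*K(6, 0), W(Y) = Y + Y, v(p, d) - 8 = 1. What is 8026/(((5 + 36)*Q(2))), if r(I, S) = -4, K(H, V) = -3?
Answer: 4013/4428 ≈ 0.90628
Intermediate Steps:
v(p, d) = 9 (v(p, d) = 8 + 1 = 9)
W(Y) = 2*Y
Q(t) = 216 (Q(t) = (9*(2*(-4)))*(-3) = (9*(-8))*(-3) = -72*(-3) = 216)
8026/(((5 + 36)*Q(2))) = 8026/(((5 + 36)*216)) = 8026/((41*216)) = 8026/8856 = 8026*(1/8856) = 4013/4428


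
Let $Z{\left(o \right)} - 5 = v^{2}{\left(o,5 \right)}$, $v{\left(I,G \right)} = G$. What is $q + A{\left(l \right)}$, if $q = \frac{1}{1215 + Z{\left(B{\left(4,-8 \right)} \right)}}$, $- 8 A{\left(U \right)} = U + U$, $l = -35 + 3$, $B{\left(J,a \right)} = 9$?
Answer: $\frac{9961}{1245} \approx 8.0008$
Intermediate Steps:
$Z{\left(o \right)} = 30$ ($Z{\left(o \right)} = 5 + 5^{2} = 5 + 25 = 30$)
$l = -32$
$A{\left(U \right)} = - \frac{U}{4}$ ($A{\left(U \right)} = - \frac{U + U}{8} = - \frac{2 U}{8} = - \frac{U}{4}$)
$q = \frac{1}{1245}$ ($q = \frac{1}{1215 + 30} = \frac{1}{1245} \approx 0.00080321$)
$q + A{\left(l \right)} = \frac{1}{1245} - -8 = \frac{1}{1245} + 8 = \frac{9961}{1245}$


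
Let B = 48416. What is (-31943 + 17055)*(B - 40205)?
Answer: -122245368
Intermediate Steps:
(-31943 + 17055)*(B - 40205) = (-31943 + 17055)*(48416 - 40205) = -14888*8211 = -122245368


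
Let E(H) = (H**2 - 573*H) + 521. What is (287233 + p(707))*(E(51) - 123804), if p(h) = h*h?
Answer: -117987527210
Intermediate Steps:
p(h) = h**2
E(H) = 521 + H**2 - 573*H
(287233 + p(707))*(E(51) - 123804) = (287233 + 707**2)*((521 + 51**2 - 573*51) - 123804) = (287233 + 499849)*((521 + 2601 - 29223) - 123804) = 787082*(-26101 - 123804) = 787082*(-149905) = -117987527210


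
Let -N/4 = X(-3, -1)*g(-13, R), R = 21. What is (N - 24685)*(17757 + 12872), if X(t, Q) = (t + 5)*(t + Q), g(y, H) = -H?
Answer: -776659553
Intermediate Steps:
X(t, Q) = (5 + t)*(Q + t)
N = -672 (N = -4*((-3)**2 + 5*(-1) + 5*(-3) - 1*(-3))*(-1*21) = -4*(9 - 5 - 15 + 3)*(-21) = -(-32)*(-21) = -4*168 = -672)
(N - 24685)*(17757 + 12872) = (-672 - 24685)*(17757 + 12872) = -25357*30629 = -776659553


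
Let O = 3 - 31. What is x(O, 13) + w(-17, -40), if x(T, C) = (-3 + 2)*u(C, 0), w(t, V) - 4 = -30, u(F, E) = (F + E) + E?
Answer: -39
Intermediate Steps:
u(F, E) = F + 2*E (u(F, E) = (E + F) + E = F + 2*E)
w(t, V) = -26 (w(t, V) = 4 - 30 = -26)
O = -28
x(T, C) = -C (x(T, C) = (-3 + 2)*(C + 2*0) = -(C + 0) = -C)
x(O, 13) + w(-17, -40) = -1*13 - 26 = -13 - 26 = -39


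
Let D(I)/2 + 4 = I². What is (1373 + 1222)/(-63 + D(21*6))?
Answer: 2595/31681 ≈ 0.081910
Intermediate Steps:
D(I) = -8 + 2*I²
(1373 + 1222)/(-63 + D(21*6)) = (1373 + 1222)/(-63 + (-8 + 2*(21*6)²)) = 2595/(-63 + (-8 + 2*126²)) = 2595/(-63 + (-8 + 2*15876)) = 2595/(-63 + (-8 + 31752)) = 2595/(-63 + 31744) = 2595/31681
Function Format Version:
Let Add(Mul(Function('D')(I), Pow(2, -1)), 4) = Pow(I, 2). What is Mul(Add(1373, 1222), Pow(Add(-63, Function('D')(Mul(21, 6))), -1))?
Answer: Rational(2595, 31681) ≈ 0.081910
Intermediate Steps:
Function('D')(I) = Add(-8, Mul(2, Pow(I, 2)))
Mul(Add(1373, 1222), Pow(Add(-63, Function('D')(Mul(21, 6))), -1)) = Mul(Add(1373, 1222), Pow(Add(-63, Add(-8, Mul(2, Pow(Mul(21, 6), 2)))), -1)) = Mul(2595, Pow(Add(-63, Add(-8, Mul(2, Pow(126, 2)))), -1)) = Mul(2595, Pow(Add(-63, Add(-8, Mul(2, 15876))), -1)) = Mul(2595, Pow(Add(-63, Add(-8, 31752)), -1)) = Mul(2595, Pow(Add(-63, 31744), -1)) = Mul(2595, Pow(31681, -1)) = Mul(2595, Rational(1, 31681)) = Rational(2595, 31681)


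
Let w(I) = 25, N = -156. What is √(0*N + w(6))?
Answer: 5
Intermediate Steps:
√(0*N + w(6)) = √(0*(-156) + 25) = √(0 + 25) = √25 = 5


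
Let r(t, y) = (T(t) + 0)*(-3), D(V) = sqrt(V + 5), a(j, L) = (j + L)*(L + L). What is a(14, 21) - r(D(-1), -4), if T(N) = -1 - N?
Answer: 1461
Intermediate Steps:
a(j, L) = 2*L*(L + j) (a(j, L) = (L + j)*(2*L) = 2*L*(L + j))
D(V) = sqrt(5 + V)
r(t, y) = 3 + 3*t (r(t, y) = ((-1 - t) + 0)*(-3) = (-1 - t)*(-3) = 3 + 3*t)
a(14, 21) - r(D(-1), -4) = 2*21*(21 + 14) - (3 + 3*sqrt(5 - 1)) = 2*21*35 - (3 + 3*sqrt(4)) = 1470 - (3 + 3*2) = 1470 - (3 + 6) = 1470 - 1*9 = 1470 - 9 = 1461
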